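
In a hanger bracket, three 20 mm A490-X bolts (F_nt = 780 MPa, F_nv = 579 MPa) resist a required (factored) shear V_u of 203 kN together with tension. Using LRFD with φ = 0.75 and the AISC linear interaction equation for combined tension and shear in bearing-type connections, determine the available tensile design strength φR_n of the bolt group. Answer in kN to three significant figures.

A_b = π·20²/4 = 314.2 mm²; f_rv = 203 × 1000 / (3 × 314.2) = 215.4 MPa.
F'_nt = 1.3 F_nt − (F_nt / φF_nv) f_rv = 1.3·780 − (780/(0.75·579))·215.4 = 627.1 MPa, capped at F_nt → F'_nt = 627.1 MPa.
R_n = F'_nt · A_b · n = 627.1 × 314.2 × 3 / 1000 = 591 kN.
Design strength φR_n = 0.75 × 591 = 443 kN.

443 kN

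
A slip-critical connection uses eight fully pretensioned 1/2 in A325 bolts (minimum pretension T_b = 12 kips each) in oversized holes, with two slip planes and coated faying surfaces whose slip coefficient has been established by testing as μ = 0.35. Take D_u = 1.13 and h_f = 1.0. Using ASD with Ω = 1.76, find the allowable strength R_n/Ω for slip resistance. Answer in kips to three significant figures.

43.1 kips

R_n = μ · D_u · h_f · T_b · n_s · n_b = 0.35 × 1.13 × 1.0 × 12 × 2 × 8 = 75.94 kips.
Allowable strength R_n/Ω = 75.94 / 1.76 = 43.1 kips.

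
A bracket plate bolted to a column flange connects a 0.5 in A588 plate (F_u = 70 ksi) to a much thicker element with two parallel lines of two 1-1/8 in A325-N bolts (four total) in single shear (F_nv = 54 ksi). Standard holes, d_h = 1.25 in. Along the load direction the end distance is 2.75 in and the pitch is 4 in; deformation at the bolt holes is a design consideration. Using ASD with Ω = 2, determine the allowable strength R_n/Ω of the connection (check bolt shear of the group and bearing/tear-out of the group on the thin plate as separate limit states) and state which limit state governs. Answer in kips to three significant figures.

Bolt shear: A_b = π·1.125²/4 = 0.994 in²; R_n = 54 × 0.994 × 4 × 1 = 214.7 kips → 214.7 / 2 = 107 kips.
Bearing (1.2 l_c t F_u ≤ 2.4 d t F_u): upper limit = 2.4·1.125·0.5·70 = 94.5 kips.
  Edge l_c = 2.75 − 1.25/2 = 2.125 → r_n = 89.25 kips; interior l_c = 4 − 1.25 = 2.75 → r_n = 94.5 kips.
  R_n,bearing = 2·89.25 + 2·94.5 = 367.5 kips → 367.5 / 2 = 184 kips.
Bolt shear governs: 107 kips.

107 kips (bolt shear governs)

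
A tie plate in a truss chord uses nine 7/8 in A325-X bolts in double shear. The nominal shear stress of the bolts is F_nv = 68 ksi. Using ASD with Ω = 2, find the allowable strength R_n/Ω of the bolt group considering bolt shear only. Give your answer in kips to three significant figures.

368 kips

A_b = π × 0.875² / 4 = 0.6013 in².
R_n = F_nv · A_b · n · n_s = 68 × 0.6013 × 9 × 2 = 736 kips.
Allowable strength R_n/Ω = 736 / 2 = 368 kips.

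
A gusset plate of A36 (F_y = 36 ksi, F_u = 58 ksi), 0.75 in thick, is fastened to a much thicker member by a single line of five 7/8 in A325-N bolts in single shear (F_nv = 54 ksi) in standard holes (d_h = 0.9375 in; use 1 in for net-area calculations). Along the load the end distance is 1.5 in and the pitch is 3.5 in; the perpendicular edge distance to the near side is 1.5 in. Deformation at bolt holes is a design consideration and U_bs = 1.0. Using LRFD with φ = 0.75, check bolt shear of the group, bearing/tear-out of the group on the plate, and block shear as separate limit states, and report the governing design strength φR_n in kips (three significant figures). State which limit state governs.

Bolt shear: A_b = π·0.875²/4 = 0.6013 in²; R_n = 54 × 0.6013 × 5 × 1 = 162.4 kips → 0.75 × 162.4 = 122 kips.
Bearing: edge l_c = 1.031, r_n = 53.83 kips; interior l_c = 2.562, r_n = 91.35 kips; R_n = 53.83 + 4·91.35 = 419.2 kips → 314 kips.
Block shear: A_gv = 11.62, A_nv = 8.25, A_nt = 0.75 in²; R_n = min(0.6F_uA_nv, 0.6F_yA_gv) + U_bs·F_u·A_nt = 294.6 kips → 221 kips.
Bolt shear governs: 122 kips.

122 kips (bolt shear governs)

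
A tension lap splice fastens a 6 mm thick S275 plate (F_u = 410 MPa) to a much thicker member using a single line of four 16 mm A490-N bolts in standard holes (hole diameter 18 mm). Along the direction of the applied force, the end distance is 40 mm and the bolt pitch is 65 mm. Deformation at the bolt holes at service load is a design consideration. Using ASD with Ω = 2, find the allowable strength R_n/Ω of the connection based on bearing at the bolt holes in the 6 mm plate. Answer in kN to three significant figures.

Per bolt r_n = 1.2 l_c t F_u ≤ 2.4 d t F_u; upper limit = 2.4 × 16 × 6 × 410 / 1000 = 94.46 kN.
Edge bolt: l_c = 40 − 18/2 = 31 mm → 1.2 × 31 × 6 × 410 / 1000 = 91.51 → r_n = 91.51 kN.
Interior bolts: l_c = 65 − 18 = 47 mm → 1.2 × 47 × 6 × 410 / 1000 = 138.7 → r_n = 94.46 kN.
R_n = 1 × 91.51 + 3 × 94.46 = 374.9 kN.
Allowable strength R_n/Ω = 374.9 / 2 = 187 kN.

187 kN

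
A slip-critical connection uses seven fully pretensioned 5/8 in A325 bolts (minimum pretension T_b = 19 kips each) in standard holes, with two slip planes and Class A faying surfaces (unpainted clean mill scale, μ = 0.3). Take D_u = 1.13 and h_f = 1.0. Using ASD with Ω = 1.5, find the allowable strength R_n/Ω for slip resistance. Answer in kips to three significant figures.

R_n = μ · D_u · h_f · T_b · n_s · n_b = 0.3 × 1.13 × 1.0 × 19 × 2 × 7 = 90.17 kips.
Allowable strength R_n/Ω = 90.17 / 1.5 = 60.1 kips.

60.1 kips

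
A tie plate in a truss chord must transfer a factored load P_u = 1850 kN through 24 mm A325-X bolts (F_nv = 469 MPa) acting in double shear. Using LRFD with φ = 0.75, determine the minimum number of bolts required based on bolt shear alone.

6 bolts

A_b = π·24²/4 = 452.4 mm².
Per-bolt design strength φR_n = 0.75 × 469 × 452.4 × 2 / 1000 = 318.3 kN.
n ≥ 1850 / 318.3 = 5.813 → use 6 bolts.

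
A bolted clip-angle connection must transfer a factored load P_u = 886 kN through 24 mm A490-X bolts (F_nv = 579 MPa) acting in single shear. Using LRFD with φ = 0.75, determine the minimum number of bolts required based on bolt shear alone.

A_b = π·24²/4 = 452.4 mm².
Per-bolt design strength φR_n = 0.75 × 579 × 452.4 × 1 / 1000 = 196.5 kN.
n ≥ 886 / 196.5 = 4.51 → use 5 bolts.

5 bolts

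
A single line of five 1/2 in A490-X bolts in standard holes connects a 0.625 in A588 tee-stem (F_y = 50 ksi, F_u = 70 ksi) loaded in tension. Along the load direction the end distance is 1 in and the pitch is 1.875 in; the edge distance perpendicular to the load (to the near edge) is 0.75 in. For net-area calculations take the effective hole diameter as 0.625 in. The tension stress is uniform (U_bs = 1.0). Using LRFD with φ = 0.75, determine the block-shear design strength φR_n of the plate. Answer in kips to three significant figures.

Shear plane L_v = 1 + 4·1.875 = 8.5 in; A_gv = 8.5 × 0.625 = 5.312 in².
A_nv = (8.5 − 4.5·0.625) × 0.625 = 3.555 in².
A_nt = (0.75 − 0.5·0.625) × 0.625 = 0.2734 in².
0.6 F_u A_nv = 149.3 kips; 0.6 F_y A_gv = 159.4 kips → shear rupture governs the shear term.
R_n = 149.3 + 1.0 × 70 × 0.2734 = 168.4 kips.
Design strength φR_n = 0.75 × 168.4 = 126 kips.

126 kips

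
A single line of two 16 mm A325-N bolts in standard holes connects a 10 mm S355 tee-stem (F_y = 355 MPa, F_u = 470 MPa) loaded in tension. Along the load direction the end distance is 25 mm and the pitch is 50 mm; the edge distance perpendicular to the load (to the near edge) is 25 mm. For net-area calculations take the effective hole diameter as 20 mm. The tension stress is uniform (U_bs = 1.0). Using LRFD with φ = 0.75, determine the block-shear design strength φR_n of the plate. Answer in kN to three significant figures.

Shear plane L_v = 25 + 1·50 = 75 mm; A_gv = 75 × 10 = 750 mm².
A_nv = (75 − 1.5·20) × 10 = 450 mm².
A_nt = (25 − 0.5·20) × 10 = 150 mm².
0.6 F_u A_nv = 126.9 kN; 0.6 F_y A_gv = 159.8 kN → shear rupture governs the shear term.
R_n = 126.9 + 1.0 × 470 × 150 / 1000 = 197.4 kN.
Design strength φR_n = 0.75 × 197.4 = 148 kN.

148 kN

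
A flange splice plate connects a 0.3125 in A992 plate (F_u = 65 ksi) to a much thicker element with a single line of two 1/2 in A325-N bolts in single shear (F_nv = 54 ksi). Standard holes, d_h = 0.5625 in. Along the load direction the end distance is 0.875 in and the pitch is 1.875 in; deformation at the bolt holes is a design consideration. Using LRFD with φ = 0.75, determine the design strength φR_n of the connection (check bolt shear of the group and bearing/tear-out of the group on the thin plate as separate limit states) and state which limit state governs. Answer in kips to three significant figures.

15.9 kips (bolt shear governs)

Bolt shear: A_b = π·0.5²/4 = 0.1963 in²; R_n = 54 × 0.1963 × 2 × 1 = 21.21 kips → 0.75 × 21.21 = 15.9 kips.
Bearing (1.2 l_c t F_u ≤ 2.4 d t F_u): upper limit = 2.4·0.5·0.3125·65 = 24.38 kips.
  Edge l_c = 0.875 − 0.5625/2 = 0.5938 → r_n = 14.47 kips; interior l_c = 1.875 − 0.5625 = 1.312 → r_n = 24.38 kips.
  R_n,bearing = 1·14.47 + 1·24.38 = 38.85 kips → 0.75 × 38.85 = 29.1 kips.
Bolt shear governs: 15.9 kips.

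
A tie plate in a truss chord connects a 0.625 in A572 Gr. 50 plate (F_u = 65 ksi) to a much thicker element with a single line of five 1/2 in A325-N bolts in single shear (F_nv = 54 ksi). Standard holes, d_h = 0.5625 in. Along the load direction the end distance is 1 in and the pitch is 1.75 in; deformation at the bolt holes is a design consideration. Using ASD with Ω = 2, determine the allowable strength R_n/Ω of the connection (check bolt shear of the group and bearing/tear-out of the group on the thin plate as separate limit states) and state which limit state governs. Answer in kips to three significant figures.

Bolt shear: A_b = π·0.5²/4 = 0.1963 in²; R_n = 54 × 0.1963 × 5 × 1 = 53.01 kips → 53.01 / 2 = 26.5 kips.
Bearing (1.2 l_c t F_u ≤ 2.4 d t F_u): upper limit = 2.4·0.5·0.625·65 = 48.75 kips.
  Edge l_c = 1 − 0.5625/2 = 0.7188 → r_n = 35.04 kips; interior l_c = 1.75 − 0.5625 = 1.188 → r_n = 48.75 kips.
  R_n,bearing = 1·35.04 + 4·48.75 = 230 kips → 230 / 2 = 115 kips.
Bolt shear governs: 26.5 kips.

26.5 kips (bolt shear governs)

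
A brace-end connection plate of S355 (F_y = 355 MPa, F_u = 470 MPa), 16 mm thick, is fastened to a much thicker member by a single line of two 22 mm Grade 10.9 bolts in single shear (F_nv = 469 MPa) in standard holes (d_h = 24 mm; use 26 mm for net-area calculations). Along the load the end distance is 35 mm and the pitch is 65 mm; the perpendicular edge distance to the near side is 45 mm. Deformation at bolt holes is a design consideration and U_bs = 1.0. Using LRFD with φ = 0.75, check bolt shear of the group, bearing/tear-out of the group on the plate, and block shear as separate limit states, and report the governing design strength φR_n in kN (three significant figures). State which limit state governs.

267 kN (bolt shear governs)

Bolt shear: A_b = π·22²/4 = 380.1 mm²; R_n = 469 × 380.1 × 2 × 1 / 1000 = 356.6 kN → 0.75 × 356.6 = 267 kN.
Bearing: edge l_c = 23, r_n = 207.6 kN; interior l_c = 41, r_n = 370 kN; R_n = 207.6 + 1·370 = 577.5 kN → 433 kN.
Block shear: A_gv = 1600, A_nv = 976, A_nt = 512 mm²; R_n = min(0.6F_uA_nv, 0.6F_yA_gv) + U_bs·F_u·A_nt = 515.9 kN → 387 kN.
Bolt shear governs: 267 kN.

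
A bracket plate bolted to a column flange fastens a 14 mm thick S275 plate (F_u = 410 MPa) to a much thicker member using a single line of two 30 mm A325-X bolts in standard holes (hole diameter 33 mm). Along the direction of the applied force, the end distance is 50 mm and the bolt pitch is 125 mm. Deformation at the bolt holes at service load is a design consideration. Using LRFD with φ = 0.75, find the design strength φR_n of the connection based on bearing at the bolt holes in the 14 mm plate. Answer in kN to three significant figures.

Per bolt r_n = 1.2 l_c t F_u ≤ 2.4 d t F_u; upper limit = 2.4 × 30 × 14 × 410 / 1000 = 413.3 kN.
Edge bolt: l_c = 50 − 33/2 = 33.5 mm → 1.2 × 33.5 × 14 × 410 / 1000 = 230.7 → r_n = 230.7 kN.
Interior bolts: l_c = 125 − 33 = 92 mm → 1.2 × 92 × 14 × 410 / 1000 = 633.7 → r_n = 413.3 kN.
R_n = 1 × 230.7 + 1 × 413.3 = 644 kN.
Design strength φR_n = 0.75 × 644 = 483 kN.

483 kN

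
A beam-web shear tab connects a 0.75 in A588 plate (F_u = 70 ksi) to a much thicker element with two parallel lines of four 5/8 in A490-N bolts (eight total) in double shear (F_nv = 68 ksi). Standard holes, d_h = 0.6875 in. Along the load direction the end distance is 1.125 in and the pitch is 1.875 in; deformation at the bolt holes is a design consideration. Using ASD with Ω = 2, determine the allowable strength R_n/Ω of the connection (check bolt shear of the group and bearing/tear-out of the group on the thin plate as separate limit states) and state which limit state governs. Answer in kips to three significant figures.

167 kips (bolt shear governs)

Bolt shear: A_b = π·0.625²/4 = 0.3068 in²; R_n = 68 × 0.3068 × 8 × 2 = 333.8 kips → 333.8 / 2 = 167 kips.
Bearing (1.2 l_c t F_u ≤ 2.4 d t F_u): upper limit = 2.4·0.625·0.75·70 = 78.75 kips.
  Edge l_c = 1.125 − 0.6875/2 = 0.7812 → r_n = 49.22 kips; interior l_c = 1.875 − 0.6875 = 1.188 → r_n = 74.81 kips.
  R_n,bearing = 2·49.22 + 6·74.81 = 547.3 kips → 547.3 / 2 = 274 kips.
Bolt shear governs: 167 kips.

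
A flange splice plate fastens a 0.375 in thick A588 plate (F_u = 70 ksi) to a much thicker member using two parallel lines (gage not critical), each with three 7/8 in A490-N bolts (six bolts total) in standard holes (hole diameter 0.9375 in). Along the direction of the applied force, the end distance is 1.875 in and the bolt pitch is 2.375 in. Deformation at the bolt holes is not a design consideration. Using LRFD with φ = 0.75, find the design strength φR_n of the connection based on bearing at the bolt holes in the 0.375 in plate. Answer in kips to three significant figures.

253 kips

Per bolt r_n = 1.5 l_c t F_u ≤ 3.0 d t F_u; upper limit = 3.0 × 0.875 × 0.375 × 70 = 68.91 kips.
Edge bolt: l_c = 1.875 − 0.9375/2 = 1.406 in → 1.5 × 1.406 × 0.375 × 70 = 55.37 → r_n = 55.37 kips.
Interior bolts: l_c = 2.375 − 0.9375 = 1.438 in → 1.5 × 1.438 × 0.375 × 70 = 56.6 → r_n = 56.6 kips.
R_n = 2 × 55.37 + 4 × 56.6 = 337.1 kips.
Design strength φR_n = 0.75 × 337.1 = 253 kips.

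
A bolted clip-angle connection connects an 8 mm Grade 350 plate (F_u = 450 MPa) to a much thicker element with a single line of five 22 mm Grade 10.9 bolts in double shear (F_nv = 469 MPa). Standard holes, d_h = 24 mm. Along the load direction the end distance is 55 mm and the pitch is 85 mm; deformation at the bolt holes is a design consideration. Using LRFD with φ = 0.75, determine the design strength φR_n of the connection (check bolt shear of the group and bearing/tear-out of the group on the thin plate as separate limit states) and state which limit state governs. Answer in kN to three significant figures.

710 kN (bearing governs)

Bolt shear: A_b = π·22²/4 = 380.1 mm²; R_n = 469 × 380.1 × 5 × 2 / 1000 = 1783 kN → 0.75 × 1783 = 1340 kN.
Bearing (1.2 l_c t F_u ≤ 2.4 d t F_u): upper limit = 2.4·22·8·450 / 1000 = 190.1 kN.
  Edge l_c = 55 − 24/2 = 43 → r_n = 185.8 kN; interior l_c = 85 − 24 = 61 → r_n = 190.1 kN.
  R_n,bearing = 1·185.8 + 4·190.1 = 946.1 kN → 0.75 × 946.1 = 710 kN.
Bearing governs: 710 kN.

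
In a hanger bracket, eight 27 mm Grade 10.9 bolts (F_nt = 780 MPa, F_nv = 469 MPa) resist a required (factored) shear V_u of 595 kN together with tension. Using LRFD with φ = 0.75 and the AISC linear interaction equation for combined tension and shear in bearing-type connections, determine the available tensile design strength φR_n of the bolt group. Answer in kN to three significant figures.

A_b = π·27²/4 = 572.6 mm²; f_rv = 595 × 1000 / (8 × 572.6) = 129.9 MPa.
F'_nt = 1.3 F_nt − (F_nt / φF_nv) f_rv = 1.3·780 − (780/(0.75·469))·129.9 = 725.9 MPa, capped at F_nt → F'_nt = 725.9 MPa.
R_n = F'_nt · A_b · n = 725.9 × 572.6 × 8 / 1000 = 3325 kN.
Design strength φR_n = 0.75 × 3325 = 2490 kN.

2490 kN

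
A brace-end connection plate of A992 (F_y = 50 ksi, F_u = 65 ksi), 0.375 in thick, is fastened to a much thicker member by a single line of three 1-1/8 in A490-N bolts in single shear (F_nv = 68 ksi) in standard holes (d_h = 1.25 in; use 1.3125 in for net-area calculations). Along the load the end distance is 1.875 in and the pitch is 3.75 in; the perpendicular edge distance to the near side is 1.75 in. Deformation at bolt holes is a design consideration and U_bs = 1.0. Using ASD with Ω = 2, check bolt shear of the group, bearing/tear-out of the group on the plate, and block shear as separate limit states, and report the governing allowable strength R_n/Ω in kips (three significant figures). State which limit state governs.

Bolt shear: A_b = π·1.125²/4 = 0.994 in²; R_n = 68 × 0.994 × 3 × 1 = 202.8 kips → 202.8 / 2 = 101 kips.
Bearing: edge l_c = 1.25, r_n = 36.56 kips; interior l_c = 2.5, r_n = 65.81 kips; R_n = 36.56 + 2·65.81 = 168.2 kips → 84.1 kips.
Block shear: A_gv = 3.516, A_nv = 2.285, A_nt = 0.4102 in²; R_n = min(0.6F_uA_nv, 0.6F_yA_gv) + U_bs·F_u·A_nt = 115.8 kips → 57.9 kips.
Block shear governs: 57.9 kips.

57.9 kips (block shear governs)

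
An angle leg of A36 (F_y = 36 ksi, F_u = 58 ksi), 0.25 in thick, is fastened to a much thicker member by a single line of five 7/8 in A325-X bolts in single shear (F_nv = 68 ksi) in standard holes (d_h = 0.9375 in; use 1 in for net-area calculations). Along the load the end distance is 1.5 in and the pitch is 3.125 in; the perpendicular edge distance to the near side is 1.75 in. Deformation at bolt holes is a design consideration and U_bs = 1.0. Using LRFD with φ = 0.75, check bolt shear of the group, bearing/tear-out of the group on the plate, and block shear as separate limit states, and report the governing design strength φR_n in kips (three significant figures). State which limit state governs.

Bolt shear: A_b = π·0.875²/4 = 0.6013 in²; R_n = 68 × 0.6013 × 5 × 1 = 204.4 kips → 0.75 × 204.4 = 153 kips.
Bearing: edge l_c = 1.031, r_n = 17.94 kips; interior l_c = 2.188, r_n = 30.45 kips; R_n = 17.94 + 4·30.45 = 139.7 kips → 105 kips.
Block shear: A_gv = 3.5, A_nv = 2.375, A_nt = 0.3125 in²; R_n = min(0.6F_uA_nv, 0.6F_yA_gv) + U_bs·F_u·A_nt = 93.72 kips → 70.3 kips.
Block shear governs: 70.3 kips.

70.3 kips (block shear governs)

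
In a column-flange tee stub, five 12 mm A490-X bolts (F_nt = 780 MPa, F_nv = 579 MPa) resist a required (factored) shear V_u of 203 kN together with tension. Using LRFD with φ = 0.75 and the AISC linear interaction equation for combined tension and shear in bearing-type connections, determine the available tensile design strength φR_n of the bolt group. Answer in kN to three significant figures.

157 kN

A_b = π·12²/4 = 113.1 mm²; f_rv = 203 × 1000 / (5 × 113.1) = 359 MPa.
F'_nt = 1.3 F_nt − (F_nt / φF_nv) f_rv = 1.3·780 − (780/(0.75·579))·359 = 369.2 MPa, capped at F_nt → F'_nt = 369.2 MPa.
R_n = F'_nt · A_b · n = 369.2 × 113.1 × 5 / 1000 = 208.8 kN.
Design strength φR_n = 0.75 × 208.8 = 157 kN.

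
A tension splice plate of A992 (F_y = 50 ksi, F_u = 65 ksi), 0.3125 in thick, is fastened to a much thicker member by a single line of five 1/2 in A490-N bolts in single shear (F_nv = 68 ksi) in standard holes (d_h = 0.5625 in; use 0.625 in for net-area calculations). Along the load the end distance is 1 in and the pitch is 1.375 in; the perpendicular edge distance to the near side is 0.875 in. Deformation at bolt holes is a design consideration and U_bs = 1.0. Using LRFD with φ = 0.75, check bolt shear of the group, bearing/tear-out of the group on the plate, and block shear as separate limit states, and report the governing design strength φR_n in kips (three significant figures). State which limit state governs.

42.3 kips (block shear governs)

Bolt shear: A_b = π·0.5²/4 = 0.1963 in²; R_n = 68 × 0.1963 × 5 × 1 = 66.76 kips → 0.75 × 66.76 = 50.1 kips.
Bearing: edge l_c = 0.7188, r_n = 17.52 kips; interior l_c = 0.8125, r_n = 19.8 kips; R_n = 17.52 + 4·19.8 = 96.74 kips → 72.6 kips.
Block shear: A_gv = 2.031, A_nv = 1.152, A_nt = 0.1758 in²; R_n = min(0.6F_uA_nv, 0.6F_yA_gv) + U_bs·F_u·A_nt = 56.37 kips → 42.3 kips.
Block shear governs: 42.3 kips.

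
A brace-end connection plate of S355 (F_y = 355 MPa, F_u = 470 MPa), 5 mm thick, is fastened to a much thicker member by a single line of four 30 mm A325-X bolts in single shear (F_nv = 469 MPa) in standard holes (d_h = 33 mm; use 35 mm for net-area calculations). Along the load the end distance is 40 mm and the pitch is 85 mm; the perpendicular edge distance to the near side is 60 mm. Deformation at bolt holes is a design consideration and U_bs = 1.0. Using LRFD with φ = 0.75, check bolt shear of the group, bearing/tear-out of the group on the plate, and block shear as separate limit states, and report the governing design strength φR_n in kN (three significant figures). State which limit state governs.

Bolt shear: A_b = π·30²/4 = 706.9 mm²; R_n = 469 × 706.9 × 4 × 1 / 1000 = 1326 kN → 0.75 × 1326 = 995 kN.
Bearing: edge l_c = 23.5, r_n = 66.27 kN; interior l_c = 52, r_n = 146.6 kN; R_n = 66.27 + 3·146.6 = 506.2 kN → 380 kN.
Block shear: A_gv = 1475, A_nv = 862.5, A_nt = 212.5 mm²; R_n = min(0.6F_uA_nv, 0.6F_yA_gv) + U_bs·F_u·A_nt = 343.1 kN → 257 kN.
Block shear governs: 257 kN.

257 kN (block shear governs)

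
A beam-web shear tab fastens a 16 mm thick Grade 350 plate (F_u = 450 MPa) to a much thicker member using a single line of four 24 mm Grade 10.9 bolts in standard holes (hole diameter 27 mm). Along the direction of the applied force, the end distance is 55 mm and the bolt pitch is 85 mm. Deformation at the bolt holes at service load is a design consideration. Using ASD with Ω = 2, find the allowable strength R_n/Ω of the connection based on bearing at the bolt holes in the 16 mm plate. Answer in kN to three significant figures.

801 kN

Per bolt r_n = 1.2 l_c t F_u ≤ 2.4 d t F_u; upper limit = 2.4 × 24 × 16 × 450 / 1000 = 414.7 kN.
Edge bolt: l_c = 55 − 27/2 = 41.5 mm → 1.2 × 41.5 × 16 × 450 / 1000 = 358.6 → r_n = 358.6 kN.
Interior bolts: l_c = 85 − 27 = 58 mm → 1.2 × 58 × 16 × 450 / 1000 = 501.1 → r_n = 414.7 kN.
R_n = 1 × 358.6 + 3 × 414.7 = 1603 kN.
Allowable strength R_n/Ω = 1603 / 2 = 801 kN.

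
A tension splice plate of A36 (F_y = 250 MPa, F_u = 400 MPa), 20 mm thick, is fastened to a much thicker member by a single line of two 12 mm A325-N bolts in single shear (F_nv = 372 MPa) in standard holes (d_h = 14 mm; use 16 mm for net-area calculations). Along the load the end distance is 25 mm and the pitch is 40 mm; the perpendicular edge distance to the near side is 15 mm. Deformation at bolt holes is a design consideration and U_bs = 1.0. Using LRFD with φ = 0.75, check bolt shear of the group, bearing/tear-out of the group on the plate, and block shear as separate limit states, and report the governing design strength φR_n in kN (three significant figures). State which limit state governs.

63.1 kN (bolt shear governs)

Bolt shear: A_b = π·12²/4 = 113.1 mm²; R_n = 372 × 113.1 × 2 × 1 / 1000 = 84.14 kN → 0.75 × 84.14 = 63.1 kN.
Bearing: edge l_c = 18, r_n = 172.8 kN; interior l_c = 26, r_n = 230.4 kN; R_n = 172.8 + 1·230.4 = 403.2 kN → 302 kN.
Block shear: A_gv = 1300, A_nv = 820, A_nt = 140 mm²; R_n = min(0.6F_uA_nv, 0.6F_yA_gv) + U_bs·F_u·A_nt = 251 kN → 188 kN.
Bolt shear governs: 63.1 kN.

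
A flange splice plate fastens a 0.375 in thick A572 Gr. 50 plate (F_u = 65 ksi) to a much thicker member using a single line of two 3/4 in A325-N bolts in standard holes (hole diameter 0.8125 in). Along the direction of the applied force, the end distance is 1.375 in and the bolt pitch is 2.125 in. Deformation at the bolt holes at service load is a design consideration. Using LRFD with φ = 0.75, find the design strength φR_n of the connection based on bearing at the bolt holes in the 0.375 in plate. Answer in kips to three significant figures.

Per bolt r_n = 1.2 l_c t F_u ≤ 2.4 d t F_u; upper limit = 2.4 × 0.75 × 0.375 × 65 = 43.87 kips.
Edge bolt: l_c = 1.375 − 0.8125/2 = 0.9688 in → 1.2 × 0.9688 × 0.375 × 65 = 28.34 → r_n = 28.34 kips.
Interior bolts: l_c = 2.125 − 0.8125 = 1.312 in → 1.2 × 1.312 × 0.375 × 65 = 38.39 → r_n = 38.39 kips.
R_n = 1 × 28.34 + 1 × 38.39 = 66.73 kips.
Design strength φR_n = 0.75 × 66.73 = 50 kips.

50 kips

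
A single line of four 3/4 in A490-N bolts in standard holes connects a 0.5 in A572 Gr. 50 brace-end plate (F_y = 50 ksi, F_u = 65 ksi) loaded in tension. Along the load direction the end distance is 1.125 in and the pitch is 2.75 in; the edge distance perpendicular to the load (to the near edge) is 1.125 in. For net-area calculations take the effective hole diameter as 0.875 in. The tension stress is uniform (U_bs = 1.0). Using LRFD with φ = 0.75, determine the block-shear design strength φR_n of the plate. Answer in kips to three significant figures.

Shear plane L_v = 1.125 + 3·2.75 = 9.375 in; A_gv = 9.375 × 0.5 = 4.688 in².
A_nv = (9.375 − 3.5·0.875) × 0.5 = 3.156 in².
A_nt = (1.125 − 0.5·0.875) × 0.5 = 0.3438 in².
0.6 F_u A_nv = 123.1 kips; 0.6 F_y A_gv = 140.6 kips → shear rupture governs the shear term.
R_n = 123.1 + 1.0 × 65 × 0.3438 = 145.4 kips.
Design strength φR_n = 0.75 × 145.4 = 109 kips.

109 kips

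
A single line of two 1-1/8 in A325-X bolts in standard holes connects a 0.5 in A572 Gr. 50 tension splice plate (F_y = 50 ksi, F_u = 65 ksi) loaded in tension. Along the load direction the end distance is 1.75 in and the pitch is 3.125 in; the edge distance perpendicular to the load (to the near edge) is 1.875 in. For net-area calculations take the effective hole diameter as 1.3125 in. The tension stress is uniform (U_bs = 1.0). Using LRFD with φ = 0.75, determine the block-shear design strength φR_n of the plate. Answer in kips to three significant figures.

Shear plane L_v = 1.75 + 1·3.125 = 4.875 in; A_gv = 4.875 × 0.5 = 2.438 in².
A_nv = (4.875 − 1.5·1.3125) × 0.5 = 1.453 in².
A_nt = (1.875 − 0.5·1.3125) × 0.5 = 0.6094 in².
0.6 F_u A_nv = 56.67 kips; 0.6 F_y A_gv = 73.12 kips → shear rupture governs the shear term.
R_n = 56.67 + 1.0 × 65 × 0.6094 = 96.28 kips.
Design strength φR_n = 0.75 × 96.28 = 72.2 kips.

72.2 kips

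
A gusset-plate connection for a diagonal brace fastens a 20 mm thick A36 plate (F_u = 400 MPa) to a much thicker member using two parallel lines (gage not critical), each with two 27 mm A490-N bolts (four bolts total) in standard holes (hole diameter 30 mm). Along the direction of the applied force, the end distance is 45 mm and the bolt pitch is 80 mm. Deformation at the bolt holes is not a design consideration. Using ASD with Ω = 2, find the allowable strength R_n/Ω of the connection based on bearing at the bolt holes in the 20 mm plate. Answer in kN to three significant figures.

Per bolt r_n = 1.5 l_c t F_u ≤ 3.0 d t F_u; upper limit = 3.0 × 27 × 20 × 400 / 1000 = 648 kN.
Edge bolt: l_c = 45 − 30/2 = 30 mm → 1.5 × 30 × 20 × 400 / 1000 = 360 → r_n = 360 kN.
Interior bolts: l_c = 80 − 30 = 50 mm → 1.5 × 50 × 20 × 400 / 1000 = 600 → r_n = 600 kN.
R_n = 2 × 360 + 2 × 600 = 1920 kN.
Allowable strength R_n/Ω = 1920 / 2 = 960 kN.

960 kN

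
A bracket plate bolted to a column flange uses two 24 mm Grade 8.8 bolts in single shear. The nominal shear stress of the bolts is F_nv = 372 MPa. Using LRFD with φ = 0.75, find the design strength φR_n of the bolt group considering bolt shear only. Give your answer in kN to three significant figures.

A_b = π × 24² / 4 = 452.4 mm².
R_n = F_nv · A_b · n · n_s = 372 × 452.4 × 2 × 1 / 1000 = 336.6 kN.
Design strength φR_n = 0.75 × 336.6 = 252 kN.

252 kN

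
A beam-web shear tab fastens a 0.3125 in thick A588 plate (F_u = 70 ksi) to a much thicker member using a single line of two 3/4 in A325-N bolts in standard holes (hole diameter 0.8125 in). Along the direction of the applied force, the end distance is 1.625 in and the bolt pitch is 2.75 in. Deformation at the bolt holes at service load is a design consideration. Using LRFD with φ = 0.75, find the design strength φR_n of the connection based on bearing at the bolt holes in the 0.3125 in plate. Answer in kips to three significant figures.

53.5 kips

Per bolt r_n = 1.2 l_c t F_u ≤ 2.4 d t F_u; upper limit = 2.4 × 0.75 × 0.3125 × 70 = 39.38 kips.
Edge bolt: l_c = 1.625 − 0.8125/2 = 1.219 in → 1.2 × 1.219 × 0.3125 × 70 = 31.99 → r_n = 31.99 kips.
Interior bolts: l_c = 2.75 − 0.8125 = 1.938 in → 1.2 × 1.938 × 0.3125 × 70 = 50.86 → r_n = 39.38 kips.
R_n = 1 × 31.99 + 1 × 39.38 = 71.37 kips.
Design strength φR_n = 0.75 × 71.37 = 53.5 kips.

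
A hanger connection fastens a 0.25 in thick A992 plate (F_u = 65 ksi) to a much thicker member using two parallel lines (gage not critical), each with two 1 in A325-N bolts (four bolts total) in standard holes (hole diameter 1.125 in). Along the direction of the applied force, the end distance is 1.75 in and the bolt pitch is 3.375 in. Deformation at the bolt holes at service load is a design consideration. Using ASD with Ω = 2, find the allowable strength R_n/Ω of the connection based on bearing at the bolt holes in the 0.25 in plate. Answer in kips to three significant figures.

62.2 kips

Per bolt r_n = 1.2 l_c t F_u ≤ 2.4 d t F_u; upper limit = 2.4 × 1 × 0.25 × 65 = 39 kips.
Edge bolt: l_c = 1.75 − 1.125/2 = 1.188 in → 1.2 × 1.188 × 0.25 × 65 = 23.16 → r_n = 23.16 kips.
Interior bolts: l_c = 3.375 − 1.125 = 2.25 in → 1.2 × 2.25 × 0.25 × 65 = 43.87 → r_n = 39 kips.
R_n = 2 × 23.16 + 2 × 39 = 124.3 kips.
Allowable strength R_n/Ω = 124.3 / 2 = 62.2 kips.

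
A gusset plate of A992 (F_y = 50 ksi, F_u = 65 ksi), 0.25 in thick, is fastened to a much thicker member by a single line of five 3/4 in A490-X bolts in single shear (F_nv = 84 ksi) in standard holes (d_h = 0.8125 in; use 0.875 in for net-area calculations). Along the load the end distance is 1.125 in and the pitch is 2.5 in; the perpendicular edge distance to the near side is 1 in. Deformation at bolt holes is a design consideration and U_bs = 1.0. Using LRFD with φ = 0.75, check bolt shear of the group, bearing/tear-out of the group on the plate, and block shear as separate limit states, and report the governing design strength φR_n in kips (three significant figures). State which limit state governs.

59.4 kips (block shear governs)

Bolt shear: A_b = π·0.75²/4 = 0.4418 in²; R_n = 84 × 0.4418 × 5 × 1 = 185.6 kips → 0.75 × 185.6 = 139 kips.
Bearing: edge l_c = 0.7188, r_n = 14.02 kips; interior l_c = 1.688, r_n = 29.25 kips; R_n = 14.02 + 4·29.25 = 131 kips → 98.3 kips.
Block shear: A_gv = 2.781, A_nv = 1.797, A_nt = 0.1406 in²; R_n = min(0.6F_uA_nv, 0.6F_yA_gv) + U_bs·F_u·A_nt = 79.22 kips → 59.4 kips.
Block shear governs: 59.4 kips.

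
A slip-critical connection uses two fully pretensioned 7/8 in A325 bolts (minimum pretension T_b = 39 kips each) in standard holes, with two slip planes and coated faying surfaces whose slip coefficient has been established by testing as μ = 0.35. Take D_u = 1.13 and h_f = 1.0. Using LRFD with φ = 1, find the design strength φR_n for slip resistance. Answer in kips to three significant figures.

R_n = μ · D_u · h_f · T_b · n_s · n_b = 0.35 × 1.13 × 1.0 × 39 × 2 × 2 = 61.7 kips.
Design strength φR_n = 1 × 61.7 = 61.7 kips.

61.7 kips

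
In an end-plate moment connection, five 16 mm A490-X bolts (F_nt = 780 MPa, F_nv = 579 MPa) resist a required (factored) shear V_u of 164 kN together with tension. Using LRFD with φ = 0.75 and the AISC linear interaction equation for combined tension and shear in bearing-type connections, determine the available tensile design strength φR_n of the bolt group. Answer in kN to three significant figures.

544 kN

A_b = π·16²/4 = 201.1 mm²; f_rv = 164 × 1000 / (5 × 201.1) = 163.1 MPa.
F'_nt = 1.3 F_nt − (F_nt / φF_nv) f_rv = 1.3·780 − (780/(0.75·579))·163.1 = 721 MPa, capped at F_nt → F'_nt = 721 MPa.
R_n = F'_nt · A_b · n = 721 × 201.1 × 5 / 1000 = 724.8 kN.
Design strength φR_n = 0.75 × 724.8 = 544 kN.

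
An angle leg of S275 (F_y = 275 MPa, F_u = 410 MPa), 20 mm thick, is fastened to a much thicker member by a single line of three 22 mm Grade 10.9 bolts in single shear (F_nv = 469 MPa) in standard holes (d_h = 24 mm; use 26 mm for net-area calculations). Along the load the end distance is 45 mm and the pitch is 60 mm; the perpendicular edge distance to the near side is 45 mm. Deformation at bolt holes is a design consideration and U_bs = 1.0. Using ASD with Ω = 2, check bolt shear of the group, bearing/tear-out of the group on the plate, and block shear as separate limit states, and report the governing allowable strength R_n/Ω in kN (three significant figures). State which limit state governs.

Bolt shear: A_b = π·22²/4 = 380.1 mm²; R_n = 469 × 380.1 × 3 × 1 / 1000 = 534.8 kN → 534.8 / 2 = 267 kN.
Bearing: edge l_c = 33, r_n = 324.7 kN; interior l_c = 36, r_n = 354.2 kN; R_n = 324.7 + 2·354.2 = 1033 kN → 517 kN.
Block shear: A_gv = 3300, A_nv = 2000, A_nt = 640 mm²; R_n = min(0.6F_uA_nv, 0.6F_yA_gv) + U_bs·F_u·A_nt = 754.4 kN → 377 kN.
Bolt shear governs: 267 kN.

267 kN (bolt shear governs)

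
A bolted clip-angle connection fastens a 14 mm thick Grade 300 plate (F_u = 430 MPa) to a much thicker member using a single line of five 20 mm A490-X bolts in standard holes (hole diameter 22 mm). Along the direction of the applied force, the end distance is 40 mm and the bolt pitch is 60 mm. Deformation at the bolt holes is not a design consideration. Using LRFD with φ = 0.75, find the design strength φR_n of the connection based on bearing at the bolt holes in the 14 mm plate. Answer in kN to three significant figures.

Per bolt r_n = 1.5 l_c t F_u ≤ 3.0 d t F_u; upper limit = 3.0 × 20 × 14 × 430 / 1000 = 361.2 kN.
Edge bolt: l_c = 40 − 22/2 = 29 mm → 1.5 × 29 × 14 × 430 / 1000 = 261.9 → r_n = 261.9 kN.
Interior bolts: l_c = 60 − 22 = 38 mm → 1.5 × 38 × 14 × 430 / 1000 = 343.1 → r_n = 343.1 kN.
R_n = 1 × 261.9 + 4 × 343.1 = 1634 kN.
Design strength φR_n = 0.75 × 1634 = 1230 kN.

1230 kN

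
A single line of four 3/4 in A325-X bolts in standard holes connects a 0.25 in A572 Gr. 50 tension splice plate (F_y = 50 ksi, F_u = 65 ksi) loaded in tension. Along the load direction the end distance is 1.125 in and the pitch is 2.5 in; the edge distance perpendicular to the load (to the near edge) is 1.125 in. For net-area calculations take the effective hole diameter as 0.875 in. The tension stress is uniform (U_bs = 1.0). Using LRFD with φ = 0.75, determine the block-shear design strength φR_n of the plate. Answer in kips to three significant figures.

Shear plane L_v = 1.125 + 3·2.5 = 8.625 in; A_gv = 8.625 × 0.25 = 2.156 in².
A_nv = (8.625 − 3.5·0.875) × 0.25 = 1.391 in².
A_nt = (1.125 − 0.5·0.875) × 0.25 = 0.1719 in².
0.6 F_u A_nv = 54.23 kips; 0.6 F_y A_gv = 64.69 kips → shear rupture governs the shear term.
R_n = 54.23 + 1.0 × 65 × 0.1719 = 65.41 kips.
Design strength φR_n = 0.75 × 65.41 = 49.1 kips.

49.1 kips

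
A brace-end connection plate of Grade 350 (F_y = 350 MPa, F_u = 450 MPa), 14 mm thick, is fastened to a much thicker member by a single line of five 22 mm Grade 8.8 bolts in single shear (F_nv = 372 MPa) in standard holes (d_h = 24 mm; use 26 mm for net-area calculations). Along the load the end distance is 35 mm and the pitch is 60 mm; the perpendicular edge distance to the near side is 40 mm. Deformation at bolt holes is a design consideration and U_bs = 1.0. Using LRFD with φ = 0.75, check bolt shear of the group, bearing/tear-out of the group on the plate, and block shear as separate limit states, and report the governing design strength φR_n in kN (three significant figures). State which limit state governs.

Bolt shear: A_b = π·22²/4 = 380.1 mm²; R_n = 372 × 380.1 × 5 × 1 / 1000 = 707 kN → 0.75 × 707 = 530 kN.
Bearing: edge l_c = 23, r_n = 173.9 kN; interior l_c = 36, r_n = 272.2 kN; R_n = 173.9 + 4·272.2 = 1263 kN → 947 kN.
Block shear: A_gv = 3850, A_nv = 2212, A_nt = 378 mm²; R_n = min(0.6F_uA_nv, 0.6F_yA_gv) + U_bs·F_u·A_nt = 767.3 kN → 576 kN.
Bolt shear governs: 530 kN.

530 kN (bolt shear governs)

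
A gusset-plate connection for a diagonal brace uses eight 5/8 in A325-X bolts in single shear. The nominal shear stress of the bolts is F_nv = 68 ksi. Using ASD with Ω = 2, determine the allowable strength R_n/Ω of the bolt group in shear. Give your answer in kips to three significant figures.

A_b = π × 0.625² / 4 = 0.3068 in².
R_n = F_nv · A_b · n · n_s = 68 × 0.3068 × 8 × 1 = 166.9 kips.
Allowable strength R_n/Ω = 166.9 / 2 = 83.4 kips.

83.4 kips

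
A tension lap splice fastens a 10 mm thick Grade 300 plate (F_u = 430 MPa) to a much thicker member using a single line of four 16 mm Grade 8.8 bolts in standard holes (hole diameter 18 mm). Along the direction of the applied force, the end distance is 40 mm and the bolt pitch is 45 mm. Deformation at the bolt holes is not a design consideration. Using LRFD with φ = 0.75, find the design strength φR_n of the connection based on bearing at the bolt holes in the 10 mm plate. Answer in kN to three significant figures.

542 kN

Per bolt r_n = 1.5 l_c t F_u ≤ 3.0 d t F_u; upper limit = 3.0 × 16 × 10 × 430 / 1000 = 206.4 kN.
Edge bolt: l_c = 40 − 18/2 = 31 mm → 1.5 × 31 × 10 × 430 / 1000 = 200 → r_n = 200 kN.
Interior bolts: l_c = 45 − 18 = 27 mm → 1.5 × 27 × 10 × 430 / 1000 = 174.2 → r_n = 174.2 kN.
R_n = 1 × 200 + 3 × 174.2 = 722.4 kN.
Design strength φR_n = 0.75 × 722.4 = 542 kN.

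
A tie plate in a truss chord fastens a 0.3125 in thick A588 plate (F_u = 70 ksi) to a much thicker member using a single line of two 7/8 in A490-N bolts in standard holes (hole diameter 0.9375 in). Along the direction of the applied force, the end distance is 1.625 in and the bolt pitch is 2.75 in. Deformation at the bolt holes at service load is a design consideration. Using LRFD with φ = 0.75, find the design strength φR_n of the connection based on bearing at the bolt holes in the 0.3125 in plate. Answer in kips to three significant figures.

57.2 kips

Per bolt r_n = 1.2 l_c t F_u ≤ 2.4 d t F_u; upper limit = 2.4 × 0.875 × 0.3125 × 70 = 45.94 kips.
Edge bolt: l_c = 1.625 − 0.9375/2 = 1.156 in → 1.2 × 1.156 × 0.3125 × 70 = 30.35 → r_n = 30.35 kips.
Interior bolts: l_c = 2.75 − 0.9375 = 1.812 in → 1.2 × 1.812 × 0.3125 × 70 = 47.58 → r_n = 45.94 kips.
R_n = 1 × 30.35 + 1 × 45.94 = 76.29 kips.
Design strength φR_n = 0.75 × 76.29 = 57.2 kips.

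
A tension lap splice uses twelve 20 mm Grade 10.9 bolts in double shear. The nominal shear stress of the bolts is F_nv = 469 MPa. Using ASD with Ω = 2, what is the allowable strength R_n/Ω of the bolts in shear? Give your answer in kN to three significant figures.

A_b = π × 20² / 4 = 314.2 mm².
R_n = F_nv · A_b · n · n_s = 469 × 314.2 × 12 × 2 / 1000 = 3536 kN.
Allowable strength R_n/Ω = 3536 / 2 = 1770 kN.

1770 kN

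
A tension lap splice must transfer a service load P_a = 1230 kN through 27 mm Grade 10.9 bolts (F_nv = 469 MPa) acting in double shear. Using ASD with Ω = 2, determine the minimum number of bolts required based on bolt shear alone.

A_b = π·27²/4 = 572.6 mm².
Per-bolt allowable strength R_n/Ω = 469 × 572.6 × 2 / 1000 / 2 = 268.5 kN.
n ≥ 1230 / 268.5 = 4.581 → use 5 bolts.

5 bolts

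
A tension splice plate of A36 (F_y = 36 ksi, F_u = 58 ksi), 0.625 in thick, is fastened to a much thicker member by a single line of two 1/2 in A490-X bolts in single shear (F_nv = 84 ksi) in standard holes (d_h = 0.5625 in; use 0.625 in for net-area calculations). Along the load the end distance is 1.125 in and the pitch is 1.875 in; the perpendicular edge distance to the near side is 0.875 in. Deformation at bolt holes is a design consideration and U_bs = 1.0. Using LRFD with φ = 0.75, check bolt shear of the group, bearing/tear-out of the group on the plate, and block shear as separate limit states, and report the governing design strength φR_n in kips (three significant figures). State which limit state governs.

24.7 kips (bolt shear governs)

Bolt shear: A_b = π·0.5²/4 = 0.1963 in²; R_n = 84 × 0.1963 × 2 × 1 = 32.99 kips → 0.75 × 32.99 = 24.7 kips.
Bearing: edge l_c = 0.8438, r_n = 36.7 kips; interior l_c = 1.312, r_n = 43.5 kips; R_n = 36.7 + 1·43.5 = 80.2 kips → 60.2 kips.
Block shear: A_gv = 1.875, A_nv = 1.289, A_nt = 0.3516 in²; R_n = min(0.6F_uA_nv, 0.6F_yA_gv) + U_bs·F_u·A_nt = 60.89 kips → 45.7 kips.
Bolt shear governs: 24.7 kips.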